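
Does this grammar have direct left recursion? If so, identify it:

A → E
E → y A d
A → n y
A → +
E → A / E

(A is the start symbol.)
No direct left recursion

A → E: starts with E
E → y A d: starts with y
A → n y: starts with n
A → +: starts with '+'
E → A / E: starts with A

No direct left recursion found.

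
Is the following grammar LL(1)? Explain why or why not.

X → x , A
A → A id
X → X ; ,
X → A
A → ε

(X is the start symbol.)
Relevant sets:
  FIRST(X) = { ';', 'id', 'x', ε }
  FIRST(A) = { 'id', ε }
  FOLLOW(X) = { $, ';' }
  FOLLOW(A) = { $, ';', 'id' }

For X:
  PREDICT(X → x ',' A) = { 'x' }
  PREDICT(X → X ';' ',') = { ';', 'id', 'x' }
  PREDICT(X → A) = { $, ';', 'id' }
For A:
  PREDICT(A → A id) = { 'id' }
  PREDICT(A → ε) = { $, ';', 'id' }

Conflict found: Predict set conflict for X: { 'x' }
The grammar is NOT LL(1).

Answer: No. Predict set conflict for X: { 'x' }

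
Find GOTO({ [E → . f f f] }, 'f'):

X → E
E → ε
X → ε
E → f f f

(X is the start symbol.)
{ [E → f . f f] }

GOTO(I, 'f') = CLOSURE({ [A → αX.β] : [A → α.Xβ] ∈ I, X = 'f' })

Items with dot before 'f', with the dot advanced:
  [E → . f f f] → [E → f . f f]
Closure adds nothing (no advanced item has the dot before a non-terminal).

GOTO = { [E → f . f f] }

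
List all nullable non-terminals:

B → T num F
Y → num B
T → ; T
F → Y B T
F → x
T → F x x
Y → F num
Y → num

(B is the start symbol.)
None

A non-terminal is nullable if it can derive ε (the empty string): either it has an ε-production, or it has a production whose right-hand side consists entirely of nullable non-terminals.

There are no ε-productions, so no non-terminal can derive ε.
No non-terminals are nullable.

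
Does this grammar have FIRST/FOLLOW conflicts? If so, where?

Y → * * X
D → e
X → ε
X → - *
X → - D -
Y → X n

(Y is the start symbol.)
No FIRST/FOLLOW conflicts.

Nullable non-terminals: X.

X: nullable alternative(s) X → ε; FOLLOW(X) = { $, 'n' }
  X → ε: FIRST \ {ε} = { } — this is the only nullable alternative, skip
  X → - *: FIRST \ {ε} = { '-' } — disjoint from FOLLOW(X)
  X → - D -: FIRST \ {ε} = { '-' } — disjoint from FOLLOW(X)

D, Y have no nullable alternative, so no FIRST/FOLLOW check is needed there.

No FIRST/FOLLOW conflicts found.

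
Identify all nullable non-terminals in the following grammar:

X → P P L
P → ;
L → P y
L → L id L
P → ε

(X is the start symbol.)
{ 'P' }

ε-productions: P → ε
So P is immediately nullable.
No further non-terminal can be added: every production for the remaining non-terminals contains a terminal or a non-nullable non-terminal.
Nullable = { 'P' }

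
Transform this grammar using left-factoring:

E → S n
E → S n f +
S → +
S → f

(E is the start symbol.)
E → S n E'
E' → ε
E' → f +
S → +
S → f

Left-factoring transforms A → αβ₁ | αβ₂ into A → αA' and A' → β₁ | β₂
(α is the longest common prefix among the alternatives). Repeat until
no nonterminal has two alternatives with a common prefix.

Round 1: E has alternatives sharing prefix 'S n'. Introduce E': E → S n E'
  Add: E' → ε
  Add: E' → f +

No remaining common prefixes — done.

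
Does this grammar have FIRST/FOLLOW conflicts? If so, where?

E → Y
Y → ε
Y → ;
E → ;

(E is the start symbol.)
No FIRST/FOLLOW conflicts.

A FIRST/FOLLOW conflict occurs when a non-terminal N has a nullable alternative N → β (β ⇒* ε) and another alternative N → α with FIRST(α) ∩ FOLLOW(N) ≠ ∅: on such a lookahead the parser cannot decide between expanding α and letting N vanish via β.

Nullable non-terminals: E, Y.
FIRST sets used below: FIRST(Y) = { ';', ε }

E: nullable alternative(s) E → Y; FOLLOW(E) = { $ }
  E → Y: FIRST \ {ε} = { ';' } — this is the only nullable alternative, skip
  E → ;: FIRST \ {ε} = { ';' } — disjoint from FOLLOW(E)

Y: nullable alternative(s) Y → ε; FOLLOW(Y) = { $ }
  Y → ε: FIRST \ {ε} = { } — this is the only nullable alternative, skip
  Y → ;: FIRST \ {ε} = { ';' } — disjoint from FOLLOW(Y)

No FIRST/FOLLOW conflicts found.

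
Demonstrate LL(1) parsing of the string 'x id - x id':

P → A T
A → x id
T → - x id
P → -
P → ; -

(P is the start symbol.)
Stack is shown with the top on the left.

Stack     Input          Action
-------------------------------
P $       x id - x id $  output P → A T
A T $     x id - x id $  output A → x id
x id T $  x id - x id $  match 'x'
id T $    id - x id $    match 'id'
T $       - x id $       output T → - x id
- x id $  - x id $       match '-'
x id $    x id $         match 'x'
id $      id $           match 'id'
$         $              accept

The string is accepted.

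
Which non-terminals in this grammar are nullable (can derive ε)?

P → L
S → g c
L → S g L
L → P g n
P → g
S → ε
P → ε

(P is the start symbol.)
{ 'P', 'S' }

A non-terminal is nullable if it can derive ε (the empty string): either it has an ε-production, or it has a production whose right-hand side consists entirely of nullable non-terminals.

ε-productions: S → ε, P → ε
So S, P are immediately nullable.
No further non-terminal can be added: every production for the remaining non-terminals contains a terminal or a non-nullable non-terminal.
Nullable = { 'P', 'S' }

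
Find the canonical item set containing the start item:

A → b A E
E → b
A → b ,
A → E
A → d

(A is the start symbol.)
First, augment the grammar with A' → A
I₀ = CLOSURE({ [A' → . A] }):
  [A' → . A] has the dot before A: add [A → . b A E], [A → . b ,], [A → . E], [A → . d]
  [A → . E] has the dot before E: add [E → . b]
No further items can be added.

I₀ = { [A → . E], [A → . b ,], [A → . b A E], [A → . d], [A' → . A], [E → . b] }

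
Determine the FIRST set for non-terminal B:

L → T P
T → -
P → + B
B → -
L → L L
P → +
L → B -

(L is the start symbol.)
To compute FIRST(B), examine every production with B on the left-hand side, reading each right-hand side left to right until a non-nullable symbol is reached.

From B → -:
  - '-' is a terminal: add '-' and stop

Collecting: FIRST(B) = { '-' }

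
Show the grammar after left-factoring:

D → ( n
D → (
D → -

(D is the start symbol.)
D → ( D'
D' → n
D' → ε
D → -

Left-factoring transforms A → αβ₁ | αβ₂ into A → αA' and A' → β₁ | β₂
(α is the longest common prefix among the alternatives). Repeat until
no nonterminal has two alternatives with a common prefix.

Round 1: D has alternatives sharing prefix '('. Introduce D': D → ( D'
  Add: D' → n
  Add: D' → ε

No remaining common prefixes — done.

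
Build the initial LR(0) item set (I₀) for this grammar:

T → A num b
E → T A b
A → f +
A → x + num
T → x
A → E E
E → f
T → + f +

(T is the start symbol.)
{ [A → . E E], [A → . f +], [A → . x + num], [E → . T A b], [E → . f], [T → . + f +], [T → . A num b], [T → . x], [T' → . T] }

First, augment the grammar with T' → T
I₀ = CLOSURE({ [T' → . T] }):
  [T' → . T] has the dot before T: add [T → . A num b], [T → . x], [T → . + f +]
  [T → . A num b] has the dot before A: add [A → . f +], [A → . x + num], [A → . E E]
  [A → . E E] has the dot before E: add [E → . T A b], [E → . f]
No further items can be added.

I₀ = { [A → . E E], [A → . f +], [A → . x + num], [E → . T A b], [E → . f], [T → . + f +], [T → . A num b], [T → . x], [T' → . T] }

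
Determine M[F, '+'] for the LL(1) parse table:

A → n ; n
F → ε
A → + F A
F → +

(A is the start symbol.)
To find M[F, '+'], we find productions for F where '+' is in the predict set (PREDICT(N → α) = (FIRST(α) \ {ε}) ∪ (FOLLOW(N) if α ⇒* ε)).

Relevant sets:
  FOLLOW(F) = { '+', 'n' }

F → ε: PREDICT = { '+', 'n' }
  '+' is in predict set, so this production goes in M[F, '+']
F → +: PREDICT = { '+' }
  '+' is in predict set, so this production goes in M[F, '+']

M[F, '+'] = F → ε, F → +  (a multiply-defined cell — the grammar is not LL(1))

Answer: F → ε, F → +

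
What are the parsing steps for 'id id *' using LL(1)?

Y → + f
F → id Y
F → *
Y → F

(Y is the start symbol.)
Stack is shown with the top on the left.

Stack   Input      Action
-------------------------
Y $     id id * $  output Y → F
F $     id id * $  output F → id Y
id Y $  id id * $  match 'id'
Y $     id * $     output Y → F
F $     id * $     output F → id Y
id Y $  id * $     match 'id'
Y $     * $        output Y → F
F $     * $        output F → *
* $     * $        match '*'
$       $          accept

The string is accepted.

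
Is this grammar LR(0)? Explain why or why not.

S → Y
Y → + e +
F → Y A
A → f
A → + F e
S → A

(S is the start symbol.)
Augment with S' → S and build the canonical LR(0) collection (I0 = CLOSURE({[S' → . S]}), then GOTO on every symbol after a dot until no new states appear). It has 14 states:
  I0: { [A → . + F e], [A → . f], [S → . A], [S → . Y], [S' → . S], [Y → . + e +] }  — shift
  I1: { [A → + . F e], [F → . Y A], [Y → + . e +], [Y → . + e +] }  — shift
  I2: { [S → A .] }  — reduce
  I3: { [S' → S .] }  — accept
  I4: { [S → Y .] }  — reduce
  I5: { [A → f .] }  — reduce
  I6: { [Y → + . e +] }  — shift
  I7: { [A → + F . e] }  — shift
  I8: { [A → . + F e], [A → . f], [F → Y . A] }  — shift
  I9: { [Y → + e . +] }  — shift
  I10: { [Y → + e + .] }  — reduce
  I11: { [A → + . F e], [F → . Y A], [Y → . + e +] }  — shift
  I12: { [F → Y A .] }  — reduce
  I13: { [A → + F e .] }  — reduce

Every state is either a pure shift/goto state or contains exactly one complete item and nothing to shift — no conflicts. The grammar is LR(0).

Answer: Yes, the grammar is LR(0)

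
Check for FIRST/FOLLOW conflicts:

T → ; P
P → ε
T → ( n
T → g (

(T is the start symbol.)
No FIRST/FOLLOW conflicts.

Nullable non-terminals: P.
P has a nullable alternative but only one production, so nothing to check.

T has no nullable alternative, so no FIRST/FOLLOW check is needed there.

No FIRST/FOLLOW conflicts found.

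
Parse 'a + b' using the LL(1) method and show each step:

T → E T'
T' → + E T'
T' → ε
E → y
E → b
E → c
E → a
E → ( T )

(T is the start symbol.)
LL(1) parsing maintains a stack (initially the start symbol over $) and the input. At each step: if the stack top is a terminal, match it against the current input token; if it is a non-terminal N, replace it with the RHS of M[N, lookahead] (the unique production whose predict set contains the lookahead).

Stack is shown with the top on the left.

Stack     Input    Action
-------------------------
T $       a + b $  output T → E T'
E T' $    a + b $  output E → a
a T' $    a + b $  match 'a'
T' $      + b $    output T' → + E T'
+ E T' $  + b $    match '+'
E T' $    b $      output E → b
b T' $    b $      match 'b'
T' $      $        output T' → ε
$         $        accept

The string is accepted.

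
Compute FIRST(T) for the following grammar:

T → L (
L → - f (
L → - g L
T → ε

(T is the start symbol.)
{ '-', ε }

FIRST sets of the other non-terminals involved (by the same procedure, iterated to a fixed point):
  FIRST(L) = { '-' }

From T → L (:
  - L is a non-terminal: add FIRST(L) \ {ε} = { '-' }
    L is not nullable, so stop
From T → ε:
  - ε-production, so ε ∈ FIRST(T)

Collecting: FIRST(T) = { '-', ε }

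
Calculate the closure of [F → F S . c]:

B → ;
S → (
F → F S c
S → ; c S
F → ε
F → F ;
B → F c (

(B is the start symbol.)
{ [F → F S . c] }

To compute CLOSURE, for each item [A → α.Bβ] where B is a non-terminal, add [B → .γ] for all productions B → γ; repeat for the newly added items until nothing changes.

Start with: [F → F S . c]
The dot precedes the terminal c, so nothing is added.

CLOSURE = { [F → F S . c] }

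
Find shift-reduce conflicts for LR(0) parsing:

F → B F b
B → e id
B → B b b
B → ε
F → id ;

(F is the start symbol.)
Yes — I0: [B → .] vs [B → . e id]; I1: [B → .] vs [B → B . b b]

Augment with F' → F and build the canonical LR(0) collection (I0 = CLOSURE({[F' → . F]}), then GOTO on every symbol after a dot until no new states appear). It has 11 states:
  I0: { [B → . B b b], [B → . e id], [B → .], [F → . B F b], [F → . id ;], [F' → . F] }  — shift, reduce
  I1: { [B → . B b b], [B → . e id], [B → .], [B → B . b b], [F → . B F b], [F → . id ;], [F → B . F b] }  — shift, reduce
  I2: { [F' → F .] }  — accept
  I3: { [B → e . id] }  — shift
  I4: { [F → id . ;] }  — shift
  I5: { [F → id ; .] }  — reduce
  I6: { [B → e id .] }  — reduce
  I7: { [F → B F . b] }  — shift
  I8: { [B → B b . b] }  — shift
  I9: { [B → B b b .] }  — reduce
  I10: { [F → B F b .] }  — reduce

I0 contains reduce item [B → .] and shift items [B → . e id], [F → . id ;] — shift-reduce conflict.
I1 contains reduce item [B → .] and shift items [B → B . b b], [B → . e id], [F → . id ;] — shift-reduce conflict.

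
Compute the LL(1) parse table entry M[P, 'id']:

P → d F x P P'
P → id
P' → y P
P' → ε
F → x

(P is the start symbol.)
P → id

To find M[P, 'id'], we find productions for P where 'id' is in the predict set (PREDICT(N → α) = (FIRST(α) \ {ε}) ∪ (FOLLOW(N) if α ⇒* ε)).

P → d F x P P': PREDICT = { 'd' }
P → id: PREDICT = { 'id' }
  'id' is in predict set, so this production goes in M[P, 'id']

M[P, 'id'] = P → id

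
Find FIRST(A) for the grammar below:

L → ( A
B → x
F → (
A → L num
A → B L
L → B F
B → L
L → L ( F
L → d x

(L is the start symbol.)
{ '(', 'd', 'x' }

To compute FIRST(A), examine every production with A on the left-hand side, reading each right-hand side left to right until a non-nullable symbol is reached.

FIRST sets of the other non-terminals involved (by the same procedure, iterated to a fixed point):
  FIRST(L) = { '(', 'd', 'x' }
  FIRST(B) = { '(', 'd', 'x' }

From A → L num:
  - L is a non-terminal: add FIRST(L) \ {ε} = { '(', 'd', 'x' }
    L is not nullable, so stop
From A → B L:
  - B is a non-terminal: add FIRST(B) \ {ε} = { '(', 'd', 'x' }
    B is not nullable, so stop

Collecting: FIRST(A) = { '(', 'd', 'x' }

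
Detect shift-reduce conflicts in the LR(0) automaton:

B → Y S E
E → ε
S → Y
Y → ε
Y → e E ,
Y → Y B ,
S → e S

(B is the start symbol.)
Yes — I0: [Y → .] vs [Y → . e E ,]; I2: [Y → .] vs [S → . e S]; I8: [S → Y .] vs [S → . e S]; I9: [E → .] vs [S → . e S]; I11: [S → Y .] vs [Y → . e E ,]

A shift-reduce conflict occurs when an LR(0) state has both:
  - a complete (reduce) item [A → α .] (dot at the end), and
  - a shift item [B → β . c γ] (dot before a terminal).

Augment with B' → B and build the canonical LR(0) collection (I0 = CLOSURE({[B' → . B]}), then GOTO on every symbol after a dot until no new states appear). It has 14 states:
  I0: { [B → . Y S E], [B' → . B], [Y → . Y B ,], [Y → . e E ,], [Y → .] }  — shift, reduce
  I1: { [B' → B .] }  — accept
  I2: { [B → . Y S E], [B → Y . S E], [S → . Y], [S → . e S], [Y → . Y B ,], [Y → . e E ,], [Y → .], [Y → Y . B ,] }  — shift, reduce
  I3: { [E → .], [Y → e . E ,] }  — reduce
  I4: { [Y → e E . ,] }  — shift
  I5: { [Y → e E , .] }  — reduce
  I6: { [Y → Y B . ,] }  — shift
  I7: { [B → Y S . E], [E → .] }  — reduce
  I8: { [B → . Y S E], [B → Y . S E], [S → . Y], [S → . e S], [S → Y .], [Y → . Y B ,], [Y → . e E ,], [Y → .], [Y → Y . B ,] }  — shift, 2 reduces
  I9: { [E → .], [S → . Y], [S → . e S], [S → e . S], [Y → . Y B ,], [Y → . e E ,], [Y → .], [Y → e . E ,] }  — shift, 2 reduces
  I10: { [S → e S .] }  — reduce
  I11: { [B → . Y S E], [S → Y .], [Y → . Y B ,], [Y → . e E ,], [Y → .], [Y → Y . B ,] }  — shift, 2 reduces
  I12: { [B → Y S E .] }  — reduce
  I13: { [Y → Y B , .] }  — reduce

I0 contains reduce item [Y → .] and shift item [Y → . e E ,] — shift-reduce conflict.
I2 contains reduce item [Y → .] and shift items [S → . e S], [Y → . e E ,] — shift-reduce conflict.
I8 contains reduce items [S → Y .], [Y → .] and shift items [S → . e S], [Y → . e E ,] — shift-reduce conflict.
I9 contains reduce items [E → .], [Y → .] and shift items [S → . e S], [Y → . e E ,] — shift-reduce conflict.
I11 contains reduce items [S → Y .], [Y → .] and shift item [Y → . e E ,] — shift-reduce conflict.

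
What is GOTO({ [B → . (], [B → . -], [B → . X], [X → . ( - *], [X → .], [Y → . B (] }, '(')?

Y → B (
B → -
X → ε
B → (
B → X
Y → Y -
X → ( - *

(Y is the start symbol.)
GOTO(I, '(') = CLOSURE({ [A → αX.β] : [A → α.Xβ] ∈ I, X = '(' })

Items with dot before '(', with the dot advanced:
  [B → . (] → [B → ( .]
  [X → . ( - *] → [X → ( . - *]
Closure adds nothing (no advanced item has the dot before a non-terminal).

GOTO = { [B → ( .], [X → ( . - *] }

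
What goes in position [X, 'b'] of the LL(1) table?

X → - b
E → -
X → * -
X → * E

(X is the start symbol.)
To find M[X, 'b'], we find productions for X where 'b' is in the predict set (PREDICT(N → α) = (FIRST(α) \ {ε}) ∪ (FOLLOW(N) if α ⇒* ε)).

X → - b: PREDICT = { '-' }
X → * -: PREDICT = { '*' }
X → * E: PREDICT = { '*' }

M[X, 'b'] is empty (no production applies)

Answer: Empty (error entry)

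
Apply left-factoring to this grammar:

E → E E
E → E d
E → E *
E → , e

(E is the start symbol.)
E → E E'
E' → E
E' → d
E' → *
E → , e

Left-factoring transforms A → αβ₁ | αβ₂ into A → αA' and A' → β₁ | β₂
(α is the longest common prefix among the alternatives). Repeat until
no nonterminal has two alternatives with a common prefix.

Round 1: E has alternatives sharing prefix 'E'. Introduce E': E → E E'
  Add: E' → E
  Add: E' → d
  Add: E' → *

No remaining common prefixes — done.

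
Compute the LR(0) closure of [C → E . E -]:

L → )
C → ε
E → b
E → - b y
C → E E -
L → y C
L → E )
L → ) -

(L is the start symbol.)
To compute CLOSURE, for each item [A → α.Bβ] where B is a non-terminal, add [B → .γ] for all productions B → γ; repeat for the newly added items until nothing changes.

Start with: [C → E . E -]
  [C → E . E -] has the dot before E: add [E → . b], [E → . - b y]
No further items can be added.

CLOSURE = { [C → E . E -], [E → . - b y], [E → . b] }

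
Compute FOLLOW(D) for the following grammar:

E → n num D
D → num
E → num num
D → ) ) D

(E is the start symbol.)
To compute FOLLOW(D), find every occurrence of D on a right-hand side N → α D β: add FIRST(β) \ {ε}, and if β is empty or nullable also add FOLLOW(N). Iterate to a fixed point.

In E → n num D: D is at the end, add FOLLOW(E)
In D → ) ) D: D is at the end; this adds FOLLOW(D) to itself — nothing new

The FOLLOW sets referred to above (computed the same way, to a fixed point):
  FOLLOW(E) = { $ }

Taking the union: FOLLOW(D) = { $ }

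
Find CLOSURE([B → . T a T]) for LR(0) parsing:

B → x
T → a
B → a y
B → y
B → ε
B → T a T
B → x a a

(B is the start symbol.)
{ [B → . T a T], [T → . a] }

To compute CLOSURE, for each item [A → α.Bβ] where B is a non-terminal, add [B → .γ] for all productions B → γ; repeat for the newly added items until nothing changes.

Start with: [B → . T a T]
  [B → . T a T] has the dot before T: add [T → . a]
No further items can be added.

CLOSURE = { [B → . T a T], [T → . a] }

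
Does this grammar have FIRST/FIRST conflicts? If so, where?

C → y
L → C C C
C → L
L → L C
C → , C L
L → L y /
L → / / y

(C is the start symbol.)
A FIRST/FIRST conflict occurs when two productions N → α and N → β for the same non-terminal have FIRST(α) ∩ FIRST(β) ≠ ∅ (with ε ∈ FIRST of a nullable right-hand side, so two nullable alternatives also conflict).

FIRST sets of the non-terminals at (or reachable through a nullable prefix from) the front of some alternative:
  FIRST(L) = { ',', '/', 'y' }
  FIRST(C) = { ',', '/', 'y' }

Productions for C:
  C → y: FIRST = { 'y' }
  C → L: FIRST = { ',', '/', 'y' }
  C → , C L: FIRST = { ',' }
Productions for L:
  L → C C C: FIRST = { ',', '/', 'y' }
  L → L C: FIRST = { ',', '/', 'y' }
  L → L y /: FIRST = { ',', '/', 'y' }
  L → / / y: FIRST = { '/' }

Conflict for C: C → y and C → L
  Overlap: { 'y' }
Conflict for C: C → L and C → , C L
  Overlap: { ',' }
Conflict for L: L → C C C and L → L C
  Overlap: { ',', '/', 'y' }
Conflict for L: L → C C C and L → L y /
  Overlap: { ',', '/', 'y' }
Conflict for L: L → C C C and L → / / y
  Overlap: { '/' }
Conflict for L: L → L C and L → L y /
  Overlap: { ',', '/', 'y' }
Conflict for L: L → L C and L → / / y
  Overlap: { '/' }
Conflict for L: L → L y / and L → / / y
  Overlap: { '/' }

Answer: Yes. C → y / C → L on { 'y' }; C → L / C → ',' C L on { ',' }; L → C C C / L → L C on { ',', '/', 'y' }; L → C C C / L → L y '/' on { ',', '/', 'y' }; L → C C C / L → '/' '/' y on { '/' }; L → L C / L → L y '/' on { ',', '/', 'y' }; L → L C / L → '/' '/' y on { '/' }; L → L y '/' / L → '/' '/' y on { '/' }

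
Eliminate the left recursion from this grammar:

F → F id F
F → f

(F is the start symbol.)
F is directly left-recursive. The standard transformation for
  A → A α₁ | ... | A α_m | β₁ | ... | β_n
is
  A  → β₁ A' | ... | β_n A'
  A' → α₁ A' | ... | α_m A' | ε

F → f becomes F → f F'
F → F id F becomes F' → id F F'
Add F' → ε

Resulting grammar:
F → f F'
F' → id F F'
F' → ε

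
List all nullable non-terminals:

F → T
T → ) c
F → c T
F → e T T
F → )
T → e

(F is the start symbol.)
There are no ε-productions, so no non-terminal can derive ε.
No non-terminals are nullable.

Answer: None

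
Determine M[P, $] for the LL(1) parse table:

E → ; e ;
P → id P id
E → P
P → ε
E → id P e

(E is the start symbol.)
P → ε

To find M[P, $], we find productions for P where $ is in the predict set (PREDICT(N → α) = (FIRST(α) \ {ε}) ∪ (FOLLOW(N) if α ⇒* ε)).

Relevant sets:
  FOLLOW(P) = { $, 'e', 'id' }

P → id P id: PREDICT = { 'id' }
P → ε: PREDICT = { $, 'e', 'id' }
  $ is in predict set, so this production goes in M[P, $]

M[P, $] = P → ε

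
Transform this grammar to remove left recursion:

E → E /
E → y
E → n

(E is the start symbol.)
E → y E'
E → n E'
E' → / E'
E' → ε

E is directly left-recursive. The standard transformation for
  A → A α₁ | ... | A α_m | β₁ | ... | β_n
is
  A  → β₁ A' | ... | β_n A'
  A' → α₁ A' | ... | α_m A' | ε

E → y becomes E → y E'
E → n becomes E → n E'
E → E / becomes E' → / E'
Add E' → ε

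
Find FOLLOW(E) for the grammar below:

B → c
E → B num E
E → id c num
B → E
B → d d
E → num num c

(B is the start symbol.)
To compute FOLLOW(E), find every occurrence of E on a right-hand side N → α E β: add FIRST(β) \ {ε}, and if β is empty or nullable also add FOLLOW(N). Iterate to a fixed point.

In E → B num E: E is at the end; this adds FOLLOW(E) to itself — nothing new
In B → E: E is at the end, add FOLLOW(B)

The FOLLOW sets referred to above (computed the same way, to a fixed point):
  FOLLOW(B) = { $, 'num' }

Taking the union: FOLLOW(E) = { $, 'num' }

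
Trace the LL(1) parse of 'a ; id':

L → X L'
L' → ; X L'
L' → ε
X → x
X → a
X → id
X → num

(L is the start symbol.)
LL(1) parsing maintains a stack (initially the start symbol over $) and the input. At each step: if the stack top is a terminal, match it against the current input token; if it is a non-terminal N, replace it with the RHS of M[N, lookahead] (the unique production whose predict set contains the lookahead).

Stack is shown with the top on the left.

Stack     Input     Action
--------------------------
L $       a ; id $  output L → X L'
X L' $    a ; id $  output X → a
a L' $    a ; id $  match 'a'
L' $      ; id $    output L' → ; X L'
; X L' $  ; id $    match ';'
X L' $    id $      output X → id
id L' $   id $      match 'id'
L' $      $         output L' → ε
$         $         accept

The string is accepted.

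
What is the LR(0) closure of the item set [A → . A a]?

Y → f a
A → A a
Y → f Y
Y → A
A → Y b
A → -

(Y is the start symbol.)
To compute CLOSURE, for each item [A → α.Bβ] where B is a non-terminal, add [B → .γ] for all productions B → γ; repeat for the newly added items until nothing changes.

Start with: [A → . A a]
  [A → . A a] has the dot before A: add [A → . Y b], [A → . -]
  [A → . Y b] has the dot before Y: add [Y → . f a], [Y → . f Y], [Y → . A]
No further items can be added.

CLOSURE = { [A → . -], [A → . A a], [A → . Y b], [Y → . A], [Y → . f Y], [Y → . f a] }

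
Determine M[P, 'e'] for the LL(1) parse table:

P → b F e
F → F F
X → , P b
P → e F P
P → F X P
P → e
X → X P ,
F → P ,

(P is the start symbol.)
P → e F P, P → F X P, P → e

To find M[P, 'e'], we find productions for P where 'e' is in the predict set (PREDICT(N → α) = (FIRST(α) \ {ε}) ∪ (FOLLOW(N) if α ⇒* ε)).

Relevant sets:
  FIRST(F) = { 'b', 'e' }

P → b F e: PREDICT = { 'b' }
P → e F P: PREDICT = { 'e' }
  'e' is in predict set, so this production goes in M[P, 'e']
P → F X P: PREDICT = { 'b', 'e' }
  'e' is in predict set, so this production goes in M[P, 'e']
P → e: PREDICT = { 'e' }
  'e' is in predict set, so this production goes in M[P, 'e']

M[P, 'e'] = P → e F P, P → F X P, P → e  (a multiply-defined cell — the grammar is not LL(1))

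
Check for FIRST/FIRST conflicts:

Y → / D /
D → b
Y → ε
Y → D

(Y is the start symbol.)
FIRST sets of the non-terminals at (or reachable through a nullable prefix from) the front of some alternative:
  FIRST(D) = { 'b' }

Productions for Y:
  Y → / D /: FIRST = { '/' }
  Y → ε: FIRST = { ε }
  Y → D: FIRST = { 'b' }
D has only one production, so no FIRST/FIRST conflict is possible there.

All alternatives of each non-terminal have pairwise disjoint FIRST sets.

Answer: No FIRST/FIRST conflicts.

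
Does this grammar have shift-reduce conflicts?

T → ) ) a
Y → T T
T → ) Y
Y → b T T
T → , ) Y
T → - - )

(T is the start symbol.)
Augment with T' → T and build the canonical LR(0) collection (I0 = CLOSURE({[T' → . T]}), then GOTO on every symbol after a dot until no new states appear). It has 17 states:
  I0: { [T → . ) ) a], [T → . ) Y], [T → . , ) Y], [T → . - - )], [T' → . T] }  — shift
  I1: { [T → ) . ) a], [T → ) . Y], [T → . ) ) a], [T → . ) Y], [T → . , ) Y], [T → . - - )], [Y → . T T], [Y → . b T T] }  — shift
  I2: { [T → , . ) Y] }  — shift
  I3: { [T → - . - )] }  — shift
  I4: { [T' → T .] }  — accept
  I5: { [T → - - . )] }  — shift
  I6: { [T → - - ) .] }  — reduce
  I7: { [T → , ) . Y], [T → . ) ) a], [T → . ) Y], [T → . , ) Y], [T → . - - )], [Y → . T T], [Y → . b T T] }  — shift
  I8: { [T → . ) ) a], [T → . ) Y], [T → . , ) Y], [T → . - - )], [Y → T . T] }  — shift
  I9: { [T → , ) Y .] }  — reduce
  I10: { [T → . ) ) a], [T → . ) Y], [T → . , ) Y], [T → . - - )], [Y → b . T T] }  — shift
  I11: { [T → . ) ) a], [T → . ) Y], [T → . , ) Y], [T → . - - )], [Y → b T . T] }  — shift
  I12: { [Y → b T T .] }  — reduce
  I13: { [Y → T T .] }  — reduce
  I14: { [T → ) ) . a], [T → ) . ) a], [T → ) . Y], [T → . ) ) a], [T → . ) Y], [T → . , ) Y], [T → . - - )], [Y → . T T], [Y → . b T T] }  — shift
  I15: { [T → ) Y .] }  — reduce
  I16: { [T → ) ) a .] }  — reduce

No state contains both a complete item and a shift item.

Answer: No shift-reduce conflicts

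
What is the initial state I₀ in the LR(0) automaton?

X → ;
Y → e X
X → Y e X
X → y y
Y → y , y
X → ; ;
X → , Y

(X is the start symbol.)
First, augment the grammar with X' → X
I₀ = CLOSURE({ [X' → . X] }):
  [X' → . X] has the dot before X: add [X → . ;], [X → . Y e X], [X → . y y], [X → . ; ;], [X → . , Y]
  [X → . Y e X] has the dot before Y: add [Y → . e X], [Y → . y , y]
No further items can be added.

I₀ = { [X → . , Y], [X → . ; ;], [X → . ;], [X → . Y e X], [X → . y y], [X' → . X], [Y → . e X], [Y → . y , y] }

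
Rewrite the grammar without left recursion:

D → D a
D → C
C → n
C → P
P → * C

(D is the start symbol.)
D is directly left-recursive. The standard transformation for
  A → A α₁ | ... | A α_m | β₁ | ... | β_n
is
  A  → β₁ A' | ... | β_n A'
  A' → α₁ A' | ... | α_m A' | ε

D → C becomes D → C D'
D → D a becomes D' → a D'
Add D' → ε

Productions for other non-terminals are unchanged:
  C → n
  C → P
  P → * C

Resulting grammar:
D → C D'
D' → a D'
D' → ε
C → n
C → P
P → * C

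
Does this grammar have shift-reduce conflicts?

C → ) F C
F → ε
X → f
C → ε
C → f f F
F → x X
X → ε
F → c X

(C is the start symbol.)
Augment with C' → C and build the canonical LR(0) collection (I0 = CLOSURE({[C' → . C]}), then GOTO on every symbol after a dot until no new states appear). It has 13 states:
  I0: { [C → . ) F C], [C → . f f F], [C → .], [C' → . C] }  — shift, reduce
  I1: { [C → ) . F C], [F → . c X], [F → . x X], [F → .] }  — shift, reduce
  I2: { [C' → C .] }  — accept
  I3: { [C → f . f F] }  — shift
  I4: { [C → f f . F], [F → . c X], [F → . x X], [F → .] }  — shift, reduce
  I5: { [C → f f F .] }  — reduce
  I6: { [F → c . X], [X → . f], [X → .] }  — shift, reduce
  I7: { [F → x . X], [X → . f], [X → .] }  — shift, reduce
  I8: { [F → x X .] }  — reduce
  I9: { [X → f .] }  — reduce
  I10: { [F → c X .] }  — reduce
  I11: { [C → ) F . C], [C → . ) F C], [C → . f f F], [C → .] }  — shift, reduce
  I12: { [C → ) F C .] }  — reduce

I0 contains reduce item [C → .] and shift items [C → . ) F C], [C → . f f F] — shift-reduce conflict.
I1 contains reduce item [F → .] and shift items [F → . c X], [F → . x X] — shift-reduce conflict.
I4 contains reduce item [F → .] and shift items [F → . c X], [F → . x X] — shift-reduce conflict.
I6 contains reduce item [X → .] and shift item [X → . f] — shift-reduce conflict.
I7 contains reduce item [X → .] and shift item [X → . f] — shift-reduce conflict.
I11 contains reduce item [C → .] and shift items [C → . ) F C], [C → . f f F] — shift-reduce conflict.

Answer: Yes — I0: [C → .] vs [C → . ) F C]; I1: [F → .] vs [F → . c X]; I4: [F → .] vs [F → . c X]; I6: [X → .] vs [X → . f]; I7: [X → .] vs [X → . f]; I11: [C → .] vs [C → . ) F C]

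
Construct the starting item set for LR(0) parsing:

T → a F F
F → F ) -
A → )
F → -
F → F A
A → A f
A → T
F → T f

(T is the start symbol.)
First, augment the grammar with T' → T
I₀ = CLOSURE({ [T' → . T] }):
  [T' → . T] has the dot before T: add [T → . a F F]
No further items can be added.

I₀ = { [T → . a F F], [T' → . T] }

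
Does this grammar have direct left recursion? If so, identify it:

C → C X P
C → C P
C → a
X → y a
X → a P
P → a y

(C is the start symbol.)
Yes, C is left-recursive

Direct left recursion occurs when N → N α for some non-terminal N (the right-hand side begins with the left-hand side itself).

C → C X P: LEFT RECURSIVE (starts with C)
C → C P: LEFT RECURSIVE (starts with C)
C → a: starts with a
X → y a: starts with y
X → a P: starts with a
P → a y: starts with a

The grammar has direct left recursion on: C.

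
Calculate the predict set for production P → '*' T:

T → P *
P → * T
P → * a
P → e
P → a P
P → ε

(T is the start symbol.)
PREDICT(P → '*' T) = (FIRST(RHS) \ {ε}) ∪ (FOLLOW(P) if ε ∈ FIRST(RHS), i.e. RHS ⇒* ε)
FIRST('*' T) = { '*' }
ε ∉ FIRST('*' T), so FOLLOW(P) is not added.
PREDICT(P → '*' T) = { '*' }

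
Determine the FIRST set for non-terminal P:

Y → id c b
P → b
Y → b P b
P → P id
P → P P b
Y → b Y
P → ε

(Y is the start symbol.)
{ 'b', 'id', ε }

From P → b:
  - b is a terminal: add 'b' and stop
From P → P id:
  - P is the symbol being defined: contributes nothing new
    P is nullable, so continue to the next symbol
  - id is a terminal: add 'id' and stop
From P → P P b:
  - P is the symbol being defined: contributes nothing new
    P is nullable, so continue to the next symbol
  - P is the symbol being defined: contributes nothing new
    P is nullable, so continue to the next symbol
  - b is a terminal: add 'b' and stop
From P → ε:
  - ε-production, so ε ∈ FIRST(P)

Collecting: FIRST(P) = { 'b', 'id', ε }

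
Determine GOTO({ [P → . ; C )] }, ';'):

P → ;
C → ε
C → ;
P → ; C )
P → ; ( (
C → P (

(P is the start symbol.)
GOTO(I, ';') = CLOSURE({ [A → αX.β] : [A → α.Xβ] ∈ I, X = ';' })

Items with dot before ';', with the dot advanced:
  [P → . ; C )] → [P → ; . C )]
Closure of the advanced items:
  [P → ; . C )] has the dot before C: add [C → .], [C → . ;], [C → . P (]
  [C → . P (] has the dot before P: add [P → . ;], [P → . ; C )], [P → . ; ( (]

GOTO = { [C → . ;], [C → . P (], [C → .], [P → . ; ( (], [P → . ; C )], [P → . ;], [P → ; . C )] }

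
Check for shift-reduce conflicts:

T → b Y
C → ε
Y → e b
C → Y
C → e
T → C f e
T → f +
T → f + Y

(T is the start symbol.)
Yes — I0: [C → .] vs [C → . e]; I5: [C → e .] vs [Y → e . b]; I7: [T → f + .] vs [Y → . e b]

A shift-reduce conflict occurs when an LR(0) state has both:
  - a complete (reduce) item [A → α .] (dot at the end), and
  - a shift item [B → β . c γ] (dot before a terminal).

Augment with T' → T and build the canonical LR(0) collection (I0 = CLOSURE({[T' → . T]}), then GOTO on every symbol after a dot until no new states appear). It has 14 states:
  I0: { [C → . Y], [C → . e], [C → .], [T → . C f e], [T → . b Y], [T → . f + Y], [T → . f +], [T' → . T], [Y → . e b] }  — shift, reduce
  I1: { [T → C . f e] }  — shift
  I2: { [T' → T .] }  — accept
  I3: { [C → Y .] }  — reduce
  I4: { [T → b . Y], [Y → . e b] }  — shift
  I5: { [C → e .], [Y → e . b] }  — shift, reduce
  I6: { [T → f . + Y], [T → f . +] }  — shift
  I7: { [T → f + . Y], [T → f + .], [Y → . e b] }  — shift, reduce
  I8: { [T → f + Y .] }  — reduce
  I9: { [Y → e . b] }  — shift
  I10: { [Y → e b .] }  — reduce
  I11: { [T → b Y .] }  — reduce
  I12: { [T → C f . e] }  — shift
  I13: { [T → C f e .] }  — reduce

I0 contains reduce item [C → .] and shift items [C → . e], [T → . b Y], [T → . f +], [T → . f + Y], [Y → . e b] — shift-reduce conflict.
I5 contains reduce item [C → e .] and shift item [Y → e . b] — shift-reduce conflict.
I7 contains reduce item [T → f + .] and shift item [Y → . e b] — shift-reduce conflict.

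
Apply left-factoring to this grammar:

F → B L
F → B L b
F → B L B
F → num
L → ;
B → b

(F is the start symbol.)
Left-factoring transforms A → αβ₁ | αβ₂ into A → αA' and A' → β₁ | β₂
(α is the longest common prefix among the alternatives). Repeat until
no nonterminal has two alternatives with a common prefix.

Round 1: F has alternatives sharing prefix 'B L'. Introduce F': F → B L F'
  Add: F' → ε
  Add: F' → b
  Add: F' → B

No remaining common prefixes — done.

Resulting grammar:
F → B L F'
F' → ε
F' → b
F' → B
F → num
L → ;
B → b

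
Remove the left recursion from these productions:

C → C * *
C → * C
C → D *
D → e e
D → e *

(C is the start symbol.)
C → * C C'
C → D * C'
C' → * * C'
C' → ε
D → e e
D → e *

C is directly left-recursive. The standard transformation for
  A → A α₁ | ... | A α_m | β₁ | ... | β_n
is
  A  → β₁ A' | ... | β_n A'
  A' → α₁ A' | ... | α_m A' | ε

C → * C becomes C → * C C'
C → D * becomes C → D * C'
C → C * * becomes C' → * * C'
Add C' → ε

Productions for other non-terminals are unchanged:
  D → e e
  D → e *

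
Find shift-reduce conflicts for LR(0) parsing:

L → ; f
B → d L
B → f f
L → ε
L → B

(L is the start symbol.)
Yes — I0: [L → .] vs [B → . d L]; I4: [L → .] vs [B → . d L]

A shift-reduce conflict occurs when an LR(0) state has both:
  - a complete (reduce) item [A → α .] (dot at the end), and
  - a shift item [B → β . c γ] (dot before a terminal).

Augment with L' → L and build the canonical LR(0) collection (I0 = CLOSURE({[L' → . L]}), then GOTO on every symbol after a dot until no new states appear). It has 9 states:
  I0: { [B → . d L], [B → . f f], [L → . ; f], [L → . B], [L → .], [L' → . L] }  — shift, reduce
  I1: { [L → ; . f] }  — shift
  I2: { [L → B .] }  — reduce
  I3: { [L' → L .] }  — accept
  I4: { [B → . d L], [B → . f f], [B → d . L], [L → . ; f], [L → . B], [L → .] }  — shift, reduce
  I5: { [B → f . f] }  — shift
  I6: { [B → f f .] }  — reduce
  I7: { [B → d L .] }  — reduce
  I8: { [L → ; f .] }  — reduce

I0 contains reduce item [L → .] and shift items [B → . d L], [B → . f f], [L → . ; f] — shift-reduce conflict.
I4 contains reduce item [L → .] and shift items [B → . d L], [B → . f f], [L → . ; f] — shift-reduce conflict.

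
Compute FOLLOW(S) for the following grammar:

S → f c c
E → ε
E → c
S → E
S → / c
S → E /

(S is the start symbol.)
{ $ }

S is the start symbol, so $ ∈ FOLLOW(S).
S does not occur on any right-hand side.

Taking the union: FOLLOW(S) = { $ }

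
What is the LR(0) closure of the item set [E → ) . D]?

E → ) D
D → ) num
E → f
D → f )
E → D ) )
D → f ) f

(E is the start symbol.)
To compute CLOSURE, for each item [A → α.Bβ] where B is a non-terminal, add [B → .γ] for all productions B → γ; repeat for the newly added items until nothing changes.

Start with: [E → ) . D]
  [E → ) . D] has the dot before D: add [D → . ) num], [D → . f )], [D → . f ) f]
No further items can be added.

CLOSURE = { [D → . ) num], [D → . f ) f], [D → . f )], [E → ) . D] }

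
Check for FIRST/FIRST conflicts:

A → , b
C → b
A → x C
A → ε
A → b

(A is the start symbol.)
No FIRST/FIRST conflicts.

A FIRST/FIRST conflict occurs when two productions N → α and N → β for the same non-terminal have FIRST(α) ∩ FIRST(β) ≠ ∅ (with ε ∈ FIRST of a nullable right-hand side, so two nullable alternatives also conflict).

Productions for A:
  A → , b: FIRST = { ',' }
  A → x C: FIRST = { 'x' }
  A → ε: FIRST = { ε }
  A → b: FIRST = { 'b' }
C has only one production, so no FIRST/FIRST conflict is possible there.

All alternatives of each non-terminal have pairwise disjoint FIRST sets.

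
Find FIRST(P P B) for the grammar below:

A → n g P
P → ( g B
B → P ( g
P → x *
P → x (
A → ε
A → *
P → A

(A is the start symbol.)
FIRST sets of the non-terminals involved (from the grammar, by fixed-point iteration):
  FIRST(P) = { '(', '*', 'n', 'x', ε }
  FIRST(B) = { '(', '*', 'n', 'x' }

To compute FIRST(P P B), process the symbols left to right:
Symbol P is a non-terminal. Add FIRST(P) \ {ε} = { '(', '*', 'n', 'x' }
P is nullable (ε ∈ FIRST(P)), continue to the next symbol.
Symbol P is a non-terminal. Add FIRST(P) \ {ε} = { '(', '*', 'n', 'x' }
P is nullable (ε ∈ FIRST(P)), continue to the next symbol.
Symbol B is a non-terminal. Add FIRST(B) \ {ε} = { '(', '*', 'n', 'x' }
B is not nullable (ε ∉ FIRST(B)), so stop here.
FIRST(P P B) = { '(', '*', 'n', 'x' }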